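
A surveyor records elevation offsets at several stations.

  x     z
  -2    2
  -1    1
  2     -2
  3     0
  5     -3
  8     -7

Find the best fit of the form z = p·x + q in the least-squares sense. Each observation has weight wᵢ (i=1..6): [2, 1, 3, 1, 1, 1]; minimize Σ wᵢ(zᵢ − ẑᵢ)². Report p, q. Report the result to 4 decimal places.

p = -0.8197, q = 0.3261

Entries of MᵀWM: Σwᵢ·x·x = 119, Σwᵢ·x = 17, Σwᵢ·1 = 9.
And Σwᵢ·x·z = -92, Σwᵢ·z = -11.
Normal equations: [[119, 17]; [17, 9]]·[p, q]ᵀ = [-92, -11]ᵀ.
Determinant 119·9 − 17² = 782.
p = ((-92)·9 − 17·(-11))/782 = -641/782; q = (119·(-11) − 17·(-92))/782 = 15/46.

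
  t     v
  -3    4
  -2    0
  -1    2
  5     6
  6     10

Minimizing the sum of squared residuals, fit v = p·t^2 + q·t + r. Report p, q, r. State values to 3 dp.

Setting ∂/∂p … = 0 gives: 2019·p + 305·q + 75·r = 548;  305·p + 75·q + 5·r = 76;  75·p + 5·q + 5·r = 22.
Solving the 3×3 system (Gaussian elimination) gives p = 71/242, q = -233/1210, r = 116/605.

p = 0.293, q = -0.193, r = 0.192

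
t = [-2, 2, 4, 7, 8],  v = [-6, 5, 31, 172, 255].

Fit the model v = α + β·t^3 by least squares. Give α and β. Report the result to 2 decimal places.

Normal-equation sums: Σ1 = 5, Σt^3 = 919, Σt^3·t^3 = 384017.
And Σv = 457, Σt^3·v = 191628.
det = 5·384017 − 919² = 1075524.
α = (457·384017 − 919·191628)/1075524 = -610363/1075524; β = (5·191628 − 919·457)/1075524 = 538157/1075524.

α = -0.57, β = 0.50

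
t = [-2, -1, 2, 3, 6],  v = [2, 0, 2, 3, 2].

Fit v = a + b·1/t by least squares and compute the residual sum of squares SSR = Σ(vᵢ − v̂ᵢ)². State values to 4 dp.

SSR = 1.6608

Normal-equation sums: Σ1 = 5, Σ1/t = -1/2, Σ1/t·1/t = 59/36.
Right-hand side: Σv = 9, Σ1/t·v = 4/3.
Eliminating b: (59/36)·(row 1) − (-1/2)·(row 2) gives (143/18)·a = (59/36)·9 − (-1/2)·(4/3) = 185/12, so a = 555/286.
Then b = ((4/3) − (-1/2)·(555/286))/(59/36) = 201/143.
Residuals: 109/143, -153/286, -92/143, 13/22, -25/143; SSR = 475/286.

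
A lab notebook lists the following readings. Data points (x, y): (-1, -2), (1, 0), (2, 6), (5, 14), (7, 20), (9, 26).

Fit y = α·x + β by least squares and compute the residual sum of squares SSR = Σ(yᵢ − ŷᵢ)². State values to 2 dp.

Setting ∂/∂α … = 0 gives: 161·α + 23·β = 458;  23·α + 6·β = 64.
Eliminating β: 6·(row 1) − 23·(row 2) gives 437·α = 6·458 − 23·64 = 1276, so α = 1276/437.
Then β = (64 − 23·(1276/437))/6 = -10/19.
Residuals: 632/437, -1046/437, 300/437, -32/437, 2/23, 108/437; SSR = 3656/437.

SSR = 8.37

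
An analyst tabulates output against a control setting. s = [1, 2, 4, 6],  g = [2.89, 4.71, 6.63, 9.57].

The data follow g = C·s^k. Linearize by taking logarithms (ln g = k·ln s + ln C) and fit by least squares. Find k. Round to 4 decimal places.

Let Y = ln g. Fitting Y = k·ln s + ln C by least squares:
Σln s = 3.8712, Σ(ln s)² = 5.6127, Σln g = 6.7612, Σln s·ln g = 7.7434.
Equations: 5.6127·k + 3.8712·ln C = 7.7434;  3.8712·k + 4·ln C = 6.7612.
Slope k = (n·Σln s·ln g − Σln s·Σln g)/(n·Σ(ln s)² − (Σln s)²) = (4·7.7434 − 3.8712·6.7612)/7.4645 = 0.64301; ln C = (Σln g − k·Σln s)/n = 1.06799.

k = 0.6430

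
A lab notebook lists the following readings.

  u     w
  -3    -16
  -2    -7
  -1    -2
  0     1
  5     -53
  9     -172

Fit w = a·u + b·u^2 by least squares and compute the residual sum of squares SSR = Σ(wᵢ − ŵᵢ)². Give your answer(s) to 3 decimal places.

SSR = 3.559

Sums needed: Σu·u = 120, Σu·u^2 = 818, Σu^2·u^2 = 7284.
And Σu·w = -1749, Σu^2·w = -15431.
So AᵀA·[a, b]ᵀ = Aᵀw: [[120, 818]; [818, 7284]]·[a, b]ᵀ = [-1749, -15431]ᵀ.
Eliminating b: 7284·(row 1) − 818·(row 2) gives 204956·a = 7284·(-1749) − 818·(-15431) = -117158, so a = -58579/102478.
Then b = ((-15431) − 818·(-58579/102478))/7284 = -210519/102478.
Residuals: 39643/51239, 3786/51239, -26508/51239, 1, 62268/51239, -23483/51239; SSR = 182337/51239.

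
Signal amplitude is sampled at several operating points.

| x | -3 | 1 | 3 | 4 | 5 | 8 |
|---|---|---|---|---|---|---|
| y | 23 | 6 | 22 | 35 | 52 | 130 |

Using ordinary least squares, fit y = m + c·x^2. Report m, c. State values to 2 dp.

m = 4.15, c = 1.96

Sums needed: Σ1 = 6, Σx^2 = 124, Σx^2·x^2 = 5140.
Right-hand side: Σy = 268, Σx^2·y = 10591.
So AᵀA·[m, c]ᵀ = Aᵀy: [[6, 124]; [124, 5140]]·[m, c]ᵀ = [268, 10591]ᵀ.
Determinant 6·5140 − 124² = 15464.
m = (268·5140 − 124·10591)/15464 = 16059/3866; c = (6·10591 − 124·268)/15464 = 15157/7732.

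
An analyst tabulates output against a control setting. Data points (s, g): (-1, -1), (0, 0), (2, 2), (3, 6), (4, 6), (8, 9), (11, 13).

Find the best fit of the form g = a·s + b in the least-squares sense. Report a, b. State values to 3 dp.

From the data, Σs·s = 215, Σs = 27, Σ1 = 7.
Moment sums: Σs·g = 262, Σg = 35.
So AᵀA·[a, b]ᵀ = Aᵀg: [[215, 27]; [27, 7]]·[a, b]ᵀ = [262, 35]ᵀ.
Δ = 215·7 − 27² = 776.
a = (262·7 − 27·35)/776 = 889/776; b = (215·35 − 27·262)/776 = 451/776.

a = 1.146, b = 0.581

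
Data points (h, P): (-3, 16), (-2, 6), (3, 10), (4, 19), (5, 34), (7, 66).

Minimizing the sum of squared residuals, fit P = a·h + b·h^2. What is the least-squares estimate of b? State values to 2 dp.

b = 1.46

Setting ∂/∂a … = 0 gives: 112·a + 524·b = 678;  524·a + 3460·b = 4646.
det = 112·3460 − 524² = 112944.
a = (678·3460 − 524·4646)/112944 = -5539/7059; b = (112·4646 − 524·678)/112944 = 20635/14118.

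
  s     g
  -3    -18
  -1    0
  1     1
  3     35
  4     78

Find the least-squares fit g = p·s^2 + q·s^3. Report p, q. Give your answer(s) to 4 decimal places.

Setting ∂/∂p … = 0 gives: 420·p + 1024·q = 1402;  1024·p + 5556·q = 6424.
(Σs^2·s^2 = 420, Σs^2·s^3 = 1024, Σs^3·s^3 = 5556, Σs^2·g = 1402, Σs^3·g = 6424.)
Determinant 420·5556 − 1024² = 1284944.
p = (1402·5556 − 1024·6424)/1284944 = 151417/160618; q = (420·6424 − 1024·1402)/1284944 = 78902/80309.

p = 0.9427, q = 0.9825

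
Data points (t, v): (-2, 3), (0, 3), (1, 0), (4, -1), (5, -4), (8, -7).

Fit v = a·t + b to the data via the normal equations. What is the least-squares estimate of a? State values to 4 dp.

a = -1.0396

Compute the Gram sums: Σt·t = 110, Σt = 16, Σ1 = 6.
For Xᵀv: Σt·v = -86, Σv = -6.
XᵀX·[a, b]ᵀ = Xᵀv becomes [[110, 16]; [16, 6]]·[a, b]ᵀ = [-86, -6]ᵀ.
det = 110·6 − 16² = 404.
a = ((-86)·6 − 16·(-6))/404 = -105/101; b = (110·(-6) − 16·(-86))/404 = 179/101.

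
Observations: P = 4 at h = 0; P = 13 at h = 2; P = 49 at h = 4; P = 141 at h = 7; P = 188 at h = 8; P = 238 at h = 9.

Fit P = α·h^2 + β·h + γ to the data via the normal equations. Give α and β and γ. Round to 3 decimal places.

Compute the Gram sums: Σh^2·h^2 = 13330, Σh^2·h = 1656, Σh^2 = 214, Σh·h = 214, Σh = 30, Σ1 = 6.
And Σh^2·P = 39055, Σh·P = 4855, ΣP = 633.
Normal equations: [[13330, 1656, 214]; [1656, 214, 30]; [214, 30, 6]]·[α, β, γ]ᵀ = [39055, 4855, 633]ᵀ.
Row-reducing yields α = 48189/15925, β = -20711/15925, γ = 129803/31850.

α = 3.026, β = -1.301, γ = 4.075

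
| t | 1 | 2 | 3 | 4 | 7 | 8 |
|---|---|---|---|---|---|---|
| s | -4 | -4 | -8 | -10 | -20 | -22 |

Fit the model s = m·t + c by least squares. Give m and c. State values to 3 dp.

From the data, Σt·t = 143, Σt = 25, Σ1 = 6.
Right-hand side: Σt·s = -392, Σs = -68.
Normal equations: [[143, 25]; [25, 6]]·[m, c]ᵀ = [-392, -68]ᵀ.
det = 143·6 − 25² = 233.
m = ((-392)·6 − 25·(-68))/233 = -652/233; c = (143·(-68) − 25·(-392))/233 = 76/233.

m = -2.798, c = 0.326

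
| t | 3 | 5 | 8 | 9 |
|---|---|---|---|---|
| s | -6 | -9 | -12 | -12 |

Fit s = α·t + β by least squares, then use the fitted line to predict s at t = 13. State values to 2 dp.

The normal equations are: 179·α + 25·β = -267;  25·α + 4·β = -39.
Δ = 179·4 − 25² = 91.
α = ((-267)·4 − 25·(-39))/91 = -93/91; β = (179·(-39) − 25·(-267))/91 = -306/91.
At t = 13: ŝ = (-93/91)·(13) + (-306/91)·(1) = -1515/91.

ŝ = -16.65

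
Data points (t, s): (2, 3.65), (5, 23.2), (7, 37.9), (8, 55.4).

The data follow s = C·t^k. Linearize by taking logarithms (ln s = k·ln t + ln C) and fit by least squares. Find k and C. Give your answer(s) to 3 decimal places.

Let Y = ln s. Fitting Y = k·ln t + ln C by least squares:
Σln t = 6.3279, Σ(ln t)² = 11.1814, Σln s = 12.0884, Σln t·ln s = 21.3791.
Equations: 11.1814·k + 6.3279·ln C = 21.3791;  6.3279·k + 4·ln C = 12.0884.
Δ = 11.1814·4 − (6.3279)² = 4.6828; k = (21.3791·4 − 6.3279·12.0884)/4.6828 = 1.92660, ln C = (11.1814·12.0884 − 6.3279·21.3791)/4.6828 = -0.02575, so C = exp(-0.02575) = 0.97458.

k = 1.927, C = 0.975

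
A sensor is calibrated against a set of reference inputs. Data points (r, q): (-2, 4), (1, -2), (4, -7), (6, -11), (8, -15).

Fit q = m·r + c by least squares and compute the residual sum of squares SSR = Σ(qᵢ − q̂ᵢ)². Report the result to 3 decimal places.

MᵀM·[m, c]ᵀ = Mᵀq reads: 121·m + 17·c = -224;  17·m + 5·c = -31.
(Σr·r = 121, Σr = 17, Σ1 = 5, Σr·q = -224, Σq = -31.)
Δ = 121·5 − 17² = 316.
m = ((-224)·5 − 17·(-31))/316 = -593/316; c = (121·(-31) − 17·(-224))/316 = 57/316.
Residuals: 21/316, -24/79, 103/316, 25/316, -53/316; SSR = 75/316.

SSR = 0.237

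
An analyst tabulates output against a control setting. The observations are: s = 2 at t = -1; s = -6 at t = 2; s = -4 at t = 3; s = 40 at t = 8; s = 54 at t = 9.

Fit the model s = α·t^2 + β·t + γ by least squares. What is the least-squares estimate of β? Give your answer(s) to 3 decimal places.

β = -3.676

With design matrix X, XᵀX = [[10755, 1275, 159]; [1275, 159, 21]; [159, 21, 5]] and Xᵀs = [6876, 780, 86]ᵀ.
Row-reducing yields α = 5403/4831, β = -17761/4831, γ = -14126/4831.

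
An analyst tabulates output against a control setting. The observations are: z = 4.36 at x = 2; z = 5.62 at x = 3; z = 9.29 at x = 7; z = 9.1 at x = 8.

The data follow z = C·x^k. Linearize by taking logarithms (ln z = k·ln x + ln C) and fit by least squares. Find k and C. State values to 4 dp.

Taking logs, ln z = k·ln x + ln C, so regress ln z on ln x.
AᵀA = [[9.7980, 5.8171]; [5.8171, 4]], rhs = [11.8465, 7.6360]ᵀ  (here Σln x = 5.8171, Σ(ln x)² = 9.7980, Σln z = 7.6360, Σln x·ln z = 11.8465).
Solving (det = 5.3534): k = 0.55412, ln C = 1.10315, so C = exp(1.10315) = 3.01366.

k = 0.5541, C = 3.0137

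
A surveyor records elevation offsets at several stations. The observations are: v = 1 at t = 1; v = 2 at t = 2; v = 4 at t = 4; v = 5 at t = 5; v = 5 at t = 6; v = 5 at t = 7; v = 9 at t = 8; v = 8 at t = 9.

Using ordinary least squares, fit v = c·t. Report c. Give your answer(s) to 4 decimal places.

The normal equations are: 276·c = 255.
(Σt·t = 276, Σt·v = 255.)
Hence c = 255 / 276 ≈ 0.923913.

c = 0.9239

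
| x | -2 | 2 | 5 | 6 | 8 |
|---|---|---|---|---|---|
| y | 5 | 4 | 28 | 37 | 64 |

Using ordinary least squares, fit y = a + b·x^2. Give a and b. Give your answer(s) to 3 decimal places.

a = 1.191, b = 0.993

Entries of MᵀM: Σ1 = 5, Σx^2 = 133, Σx^2·x^2 = 6049.
For Mᵀy: Σy = 138, Σx^2·y = 6164.
Determinant 5·6049 − 133² = 12556.
a = (138·6049 − 133·6164)/12556 = 7475/6278; b = (5·6164 − 133·138)/12556 = 6233/6278.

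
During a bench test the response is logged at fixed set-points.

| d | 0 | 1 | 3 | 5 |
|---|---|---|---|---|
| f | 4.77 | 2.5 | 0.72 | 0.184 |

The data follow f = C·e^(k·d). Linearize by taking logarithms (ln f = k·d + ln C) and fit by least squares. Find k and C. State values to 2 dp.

Linearized form: ln f = k·d + ln C. From the 4 transformed points,
AᵀA = [[35.0000, 9.0000]; [9.0000, 4]], rhs = [-8.5333, 0.4573]ᵀ  (here Σd = 9.0000, Σ(d)² = 35.0000, Σln f = 0.4573, Σd·ln f = -8.5333).
Solving (det = 59.0000): k = -0.64829, ln C = 1.57298, so C = exp(1.57298) = 4.82100.

k = -0.65, C = 4.82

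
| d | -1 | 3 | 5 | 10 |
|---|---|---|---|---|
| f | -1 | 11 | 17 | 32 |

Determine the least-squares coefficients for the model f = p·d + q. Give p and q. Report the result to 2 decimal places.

p = 3.00, q = 2.00

Sums needed: Σd·d = 135, Σd = 17, Σ1 = 4.
For Aᵀf: Σd·f = 439, Σf = 59.
AᵀA·[p, q]ᵀ = Aᵀf becomes [[135, 17]; [17, 4]]·[p, q]ᵀ = [439, 59]ᵀ.
Δ = 135·4 − 17² = 251.
p = (439·4 − 17·59)/251 = 3; q = (135·59 − 17·439)/251 = 2.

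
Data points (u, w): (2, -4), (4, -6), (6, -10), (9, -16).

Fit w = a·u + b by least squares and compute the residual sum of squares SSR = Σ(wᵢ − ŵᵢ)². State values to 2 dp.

SSR = 1.42

Entries of AᵀA: Σu·u = 137, Σu = 21, Σ1 = 4.
Moment sums: Σu·w = -236, Σw = -36.
So AᵀA·[a, b]ᵀ = Aᵀw: [[137, 21]; [21, 4]]·[a, b]ᵀ = [-236, -36]ᵀ.
det = 137·4 − 21² = 107.
a = ((-236)·4 − 21·(-36))/107 = -188/107; b = (137·(-36) − 21·(-236))/107 = 24/107.
Residuals: -76/107, 86/107, 34/107, -44/107; SSR = 152/107.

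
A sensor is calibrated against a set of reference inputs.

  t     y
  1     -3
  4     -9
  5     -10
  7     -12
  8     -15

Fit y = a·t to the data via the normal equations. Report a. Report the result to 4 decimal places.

a = -1.8903

Setting ∂/∂a … = 0 gives: 155·a = -293.
Hence a = -293 / 155 ≈ -1.89032.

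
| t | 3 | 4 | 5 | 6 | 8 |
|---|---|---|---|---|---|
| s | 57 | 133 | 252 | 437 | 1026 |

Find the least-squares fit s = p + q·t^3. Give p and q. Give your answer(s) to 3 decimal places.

From the data, Σ1 = 5, Σt^3 = 944, Σt^3·t^3 = 329250.
Moment sums: Σs = 1905, Σt^3·s = 661255.
MᵀM·[p, q]ᵀ = Mᵀs becomes [[5, 944]; [944, 329250]]·[p, q]ᵀ = [1905, 661255]ᵀ.
det = 5·329250 − 944² = 755114.
p = (1905·329250 − 944·661255)/755114 = 1498265/377557; q = (5·661255 − 944·1905)/755114 = 1507955/755114.

p = 3.968, q = 1.997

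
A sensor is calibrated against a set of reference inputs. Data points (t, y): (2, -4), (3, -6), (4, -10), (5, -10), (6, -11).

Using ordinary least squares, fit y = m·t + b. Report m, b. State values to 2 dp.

Compute the Gram sums: Σt·t = 90, Σt = 20, Σ1 = 5.
For Xᵀy: Σt·y = -182, Σy = -41.
So XᵀX·[m, b]ᵀ = Xᵀy: [[90, 20]; [20, 5]]·[m, b]ᵀ = [-182, -41]ᵀ.
Δ = 90·5 − 20² = 50.
m = ((-182)·5 − 20·(-41))/50 = -9/5; b = (90·(-41) − 20·(-182))/50 = -1.

m = -1.80, b = -1.00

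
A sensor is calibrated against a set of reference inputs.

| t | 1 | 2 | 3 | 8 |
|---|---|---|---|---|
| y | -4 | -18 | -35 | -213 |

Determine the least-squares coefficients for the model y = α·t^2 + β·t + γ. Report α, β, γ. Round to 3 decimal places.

α = -2.845, β = -4.198, γ = 2.662

Normal-equation sums: Σt^2·t^2 = 4194, Σt^2·t = 548, Σt^2 = 78, Σt·t = 78, Σt = 14, Σ1 = 4.
For Aᵀy: Σt^2·y = -14023, Σt·y = -1849, Σy = -270.
AᵀA·[α, β, γ]ᵀ = Aᵀy becomes [[4194, 548, 78]; [548, 78, 14]; [78, 14, 4]]·[α, β, γ]ᵀ = [-14023, -1849, -270]ᵀ.
Inverting the 3×3 Gram matrix, [α, β, γ]ᵀ = [-2691/946, -361/86, 1259/473]ᵀ.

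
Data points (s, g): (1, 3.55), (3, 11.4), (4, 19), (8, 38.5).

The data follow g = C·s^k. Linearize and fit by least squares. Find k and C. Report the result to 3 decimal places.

k = 1.158, C = 3.500

With ln gᵢ as the transformed response and ln sᵢ as the regressor:
Σln s = 4.5643, Σ(ln s)² = 7.4528, Σln g = 10.2957, Σln s·ln g = 14.3468.
Equations: 7.4528·k + 4.5643·ln C = 14.3468;  4.5643·k + 4·ln C = 10.2957.
Δ = 7.4528·4 − (4.5643)² = 8.9781; k = (14.3468·4 − 4.5643·10.2957)/8.9781 = 1.15773, ln C = (7.4528·10.2957 − 4.5643·14.3468)/8.9781 = 1.25285, so C = exp(1.25285) = 3.50029.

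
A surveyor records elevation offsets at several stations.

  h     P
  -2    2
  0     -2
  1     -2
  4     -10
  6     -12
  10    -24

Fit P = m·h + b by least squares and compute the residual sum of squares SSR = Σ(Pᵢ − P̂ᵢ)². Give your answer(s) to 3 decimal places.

The normal equations are: 157·m + 19·b = -358;  19·m + 6·b = -48.
det = 157·6 − 19² = 581.
m = ((-358)·6 − 19·(-48))/581 = -1236/581; b = (157·(-48) − 19·(-358))/581 = -734/581.
Residuals: -576/581, -428/581, 808/581, -132/581, 1178/581, -850/581; SSR = 5672/581.

SSR = 9.762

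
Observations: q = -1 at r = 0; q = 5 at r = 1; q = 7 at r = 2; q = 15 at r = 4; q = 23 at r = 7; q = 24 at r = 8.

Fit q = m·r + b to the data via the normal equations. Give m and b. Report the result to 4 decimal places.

m = 3.0813, b = 0.8688

The normal equations are: 134·m + 22·b = 432;  22·m + 6·b = 73.
(Σr·r = 134, Σr = 22, Σ1 = 6, Σr·q = 432, Σq = 73.)
Eliminating b: 6·(row 1) − 22·(row 2) gives 320·m = 6·432 − 22·73 = 986, so m = 493/160.
Then b = (73 − 22·(493/160))/6 = 139/160.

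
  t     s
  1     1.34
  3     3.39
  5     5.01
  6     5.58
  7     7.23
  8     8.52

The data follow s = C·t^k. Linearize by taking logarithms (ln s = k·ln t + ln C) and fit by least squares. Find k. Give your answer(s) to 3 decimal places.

Taking logs, ln s = k·ln t + ln C, so regress ln s on ln t.
Σln t = 8.5252, Σ(ln t)² = 15.1183, Σln s = 8.9648, Σln t·ln s = 15.3196.
Normal system: [[15.1183, 8.5252]; [8.5252, 6]]·[k, ln C]ᵀ = [15.3196, 8.9648]ᵀ.
Solving (det = 18.0313): k = 0.85914, ln C = 0.27341.

k = 0.859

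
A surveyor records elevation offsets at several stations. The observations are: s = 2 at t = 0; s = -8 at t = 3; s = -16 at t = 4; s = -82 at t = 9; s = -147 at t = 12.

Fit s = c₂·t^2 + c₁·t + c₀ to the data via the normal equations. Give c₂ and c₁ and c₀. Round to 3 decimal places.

c₂ = -1.006, c₁ = -0.321, c₀ = 1.879

Compute the Gram sums: Σt^2·t^2 = 27634, Σt^2·t = 2548, Σt^2 = 250, Σt·t = 250, Σt = 28, Σ1 = 5.
And Σt^2·s = -28138, Σt·s = -2590, Σs = -251.
So AᵀA·[c₂, c₁, c₀]ᵀ = Aᵀs: [[27634, 2548, 250]; [2548, 250, 28]; [250, 28, 5]]·[c₂, c₁, c₀]ᵀ = [-28138, -2590, -251]ᵀ.
Solving the 3×3 system (Gaussian elimination) gives c₂ = -12932/12859, c₁ = -589/1837, c₀ = 2197/1169.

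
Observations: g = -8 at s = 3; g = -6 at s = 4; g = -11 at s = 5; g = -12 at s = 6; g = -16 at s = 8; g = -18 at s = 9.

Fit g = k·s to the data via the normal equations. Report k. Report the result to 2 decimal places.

Sums needed: Σs·s = 231.
Moment sums: Σs·g = -465.
So AᵀA·[k]ᵀ = Aᵀg: [[231]]·[k]ᵀ = [-465]ᵀ.
k = (-465)/231 = -2.01299.

k = -2.01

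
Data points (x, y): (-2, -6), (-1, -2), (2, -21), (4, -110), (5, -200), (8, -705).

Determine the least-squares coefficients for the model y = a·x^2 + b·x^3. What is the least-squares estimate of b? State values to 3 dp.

Compute the Gram sums: Σx^2·x^2 = 5010, Σx^2·x^3 = 36916, Σx^3·x^3 = 281994.
And Σx^2·y = -51990, Σx^3·y = -393118.
Normal equations: [[5010, 36916]; [36916, 281994]]·[a, b]ᵀ = [-51990, -393118]ᵀ.
Eliminating b: 281994·(row 1) − 36916·(row 2) gives 49998884·a = 281994·(-51990) − 36916·(-393118) = -148523972, so a = -37130993/12499721.
Then b = ((-393118) − 36916·(-37130993/12499721))/281994 = -12564585/12499721.

b = -1.005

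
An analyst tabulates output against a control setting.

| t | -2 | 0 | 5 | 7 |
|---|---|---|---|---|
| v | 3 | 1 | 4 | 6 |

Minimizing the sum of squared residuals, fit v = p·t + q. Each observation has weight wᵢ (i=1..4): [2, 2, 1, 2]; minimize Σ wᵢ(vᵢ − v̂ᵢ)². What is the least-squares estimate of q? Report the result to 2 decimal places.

q = 2.55

Setting ∂/∂p … = 0 gives: 131·p + 15·q = 92;  15·p + 7·q = 24.
Eliminating q: 7·(row 1) − 15·(row 2) gives 692·p = 7·92 − 15·24 = 284, so p = 71/173.
Then q = (24 − 15·(71/173))/7 = 441/173.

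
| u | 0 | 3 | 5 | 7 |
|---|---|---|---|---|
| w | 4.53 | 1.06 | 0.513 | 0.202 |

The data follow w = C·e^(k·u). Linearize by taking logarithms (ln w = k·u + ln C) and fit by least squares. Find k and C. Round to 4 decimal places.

k = -0.4389, C = 4.3559

Taking logs, ln w = k·u + ln C, so regress ln w on u.
Σu = 15.0000, Σ(u)² = 83.0000, Σln w = -0.6980, Σu·ln w = -14.3590.
Equations: 83.0000·k + 15.0000·ln C = -14.3590;  15.0000·k + 4·ln C = -0.6980.
Solving (det = 107.0000): k = -0.43894, ln C = 1.47152, so C = exp(1.47152) = 4.35587.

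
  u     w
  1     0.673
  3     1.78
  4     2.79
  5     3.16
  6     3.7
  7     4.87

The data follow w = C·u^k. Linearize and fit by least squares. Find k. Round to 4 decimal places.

k = 0.9954

Linearized form: ln w = k·ln u + ln C. From the 6 transformed points,
Σln u = 7.8320, Σ(ln u)² = 12.7160, Σln w = 5.2486, Σln u·ln w = 9.3324.
Normal system: [[12.7160, 7.8320]; [7.8320, 6]]·[k, ln C]ᵀ = [9.3324, 5.2486]ᵀ.
Δ = 12.7160·6 − (7.8320)² = 14.9557; k = (9.3324·6 − 7.8320·5.2486)/14.9557 = 0.99541, ln C = (12.7160·5.2486 − 7.8320·9.3324)/14.9557 = -0.42457.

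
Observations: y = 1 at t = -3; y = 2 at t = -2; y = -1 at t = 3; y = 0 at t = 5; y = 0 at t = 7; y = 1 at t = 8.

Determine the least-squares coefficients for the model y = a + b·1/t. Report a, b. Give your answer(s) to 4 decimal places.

From the data, Σ1 = 6, Σ1/t = -9/280, Σ1/t·1/t = 386849/705600.
And Σy = 3, Σ1/t·y = -37/24.
So XᵀX·[a, b]ᵀ = Xᵀy: [[6, -9/280]; [-9/280, 386849/705600]]·[a, b]ᵀ = [3, -37/24]ᵀ.
det = 6·(386849/705600) − (-9/280)² = 154691/47040.
a = (3·(386849/705600) − (-9/280)·(-37/24))/(154691/47040) = 375194/773455; b = (6·(-37/24) − (-9/280)·3)/(154691/47040) = -430584/154691.

a = 0.4851, b = -2.7835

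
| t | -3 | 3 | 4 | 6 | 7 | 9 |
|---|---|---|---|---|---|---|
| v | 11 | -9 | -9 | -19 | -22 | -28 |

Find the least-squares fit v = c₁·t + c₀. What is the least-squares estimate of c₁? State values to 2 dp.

The normal equations are: 200·c₁ + 26·c₀ = -616;  26·c₁ + 6·c₀ = -76.
Eliminating c₀: 6·(row 1) − 26·(row 2) gives 524·c₁ = 6·(-616) − 26·(-76) = -1720, so c₁ = -430/131.
Then c₀ = ((-76) − 26·(-430/131))/6 = 204/131.

c₁ = -3.28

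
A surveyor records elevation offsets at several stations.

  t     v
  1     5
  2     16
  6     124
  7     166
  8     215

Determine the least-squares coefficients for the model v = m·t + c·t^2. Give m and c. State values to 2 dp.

m = 1.84, c = 3.13

Entries of AᵀA: Σt·t = 154, Σt·t^2 = 1080, Σt^2·t^2 = 7810.
Right-hand side: Σt·v = 3663, Σt^2·v = 26427.
Normal equations: [[154, 1080]; [1080, 7810]]·[m, c]ᵀ = [3663, 26427]ᵀ.
Eliminating c: 7810·(row 1) − 1080·(row 2) gives 36340·m = 7810·3663 − 1080·26427 = 66870, so m = 6687/3634.
Then c = (26427 − 1080·(6687/3634))/7810 = 56859/18170.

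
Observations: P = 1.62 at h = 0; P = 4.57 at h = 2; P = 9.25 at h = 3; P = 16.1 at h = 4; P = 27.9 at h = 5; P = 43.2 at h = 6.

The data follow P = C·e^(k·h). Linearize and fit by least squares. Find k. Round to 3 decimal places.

k = 0.560

With ln Pᵢ as the transformed response and hᵢ as the regressor:
Σh = 20.0000, Σ(h)² = 90.0000, Σln P = 14.0998, Σh·ln P = 60.0664.
Equations: 90.0000·k + 20.0000·ln C = 60.0664;  20.0000·k + 6·ln C = 14.0998.
Δ = 90.0000·6 − (20.0000)² = 140.0000; k = (60.0664·6 − 20.0000·14.0998)/140.0000 = 0.56001, ln C = (90.0000·14.0998 − 20.0000·60.0664)/140.0000 = 0.48328.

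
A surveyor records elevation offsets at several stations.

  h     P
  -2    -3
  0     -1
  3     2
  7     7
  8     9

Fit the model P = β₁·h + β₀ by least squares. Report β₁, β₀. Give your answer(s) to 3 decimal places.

The normal equations are: 126·β₁ + 16·β₀ = 133;  16·β₁ + 5·β₀ = 14.
Δ = 126·5 − 16² = 374.
β₁ = (133·5 − 16·14)/374 = 441/374; β₀ = (126·14 − 16·133)/374 = -182/187.

β₁ = 1.179, β₀ = -0.973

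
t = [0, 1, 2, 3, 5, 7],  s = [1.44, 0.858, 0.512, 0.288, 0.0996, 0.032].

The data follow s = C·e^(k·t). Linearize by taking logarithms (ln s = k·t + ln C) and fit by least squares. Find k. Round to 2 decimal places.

Let Y = ln s. Fitting Y = k·t + ln C by least squares:
Σt = 18.0000, Σ(t)² = 88.0000, Σln s = -7.4513, Σt·ln s = -40.8535.
Normal system: [[88.0000, 18.0000]; [18.0000, 6]]·[k, ln C]ᵀ = [-40.8535, -7.4513]ᵀ.
Solving (det = 204.0000): k = -0.54410, ln C = 0.39041.

k = -0.54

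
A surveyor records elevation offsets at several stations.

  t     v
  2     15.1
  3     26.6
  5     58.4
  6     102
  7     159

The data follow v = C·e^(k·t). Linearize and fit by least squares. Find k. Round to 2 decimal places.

k = 0.46

With ln vᵢ as the transformed response and tᵢ as the regressor:
Σt = 23.0000, Σ(t)² = 123.0000, Σln v = 19.7568, Σt·ln v = 98.8409.
Equations: 123.0000·k + 23.0000·ln C = 98.8409;  23.0000·k + 5·ln C = 19.7568.
Δ = 123.0000·5 − (23.0000)² = 86.0000; k = (98.8409·5 − 23.0000·19.7568)/86.0000 = 0.46277, ln C = (123.0000·19.7568 − 23.0000·98.8409)/86.0000 = 1.82263.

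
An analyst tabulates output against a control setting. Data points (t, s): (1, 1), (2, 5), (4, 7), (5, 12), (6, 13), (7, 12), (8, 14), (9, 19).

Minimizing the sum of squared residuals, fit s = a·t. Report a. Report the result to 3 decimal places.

Compute the Gram sums: Σt·t = 276.
For Mᵀs: Σt·s = 544.
Hence a = 544 / 276 ≈ 1.97101.

a = 1.971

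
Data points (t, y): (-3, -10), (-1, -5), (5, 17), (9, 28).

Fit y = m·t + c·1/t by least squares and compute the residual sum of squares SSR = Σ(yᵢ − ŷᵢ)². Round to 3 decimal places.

SSR = 1.068

AᵀA·[m, c]ᵀ = Aᵀy reads: 116·m + 4·c = 372;  4·m + (2356/2025)·c = 668/45.
Δ = 116·(2356/2025) − 4² = 240896/2025.
m = (372·(2356/2025) − 4·(668/45))/(240896/2025) = 23631/7528; c = (116·(668/45) − 4·372)/(240896/2025) = 14805/7528.
Residuals: 137/1882, 199/1882, 1715/1882, -885/1882; SSR = 1005/941.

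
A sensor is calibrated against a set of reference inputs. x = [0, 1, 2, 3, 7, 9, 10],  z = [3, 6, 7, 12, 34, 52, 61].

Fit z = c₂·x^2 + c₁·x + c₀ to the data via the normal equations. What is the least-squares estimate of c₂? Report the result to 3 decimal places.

Forming MᵀM = [[19060, 2108, 244]; [2108, 244, 32]; [244, 32, 7]] and Mᵀz = [12120, 1372, 175]ᵀ gives MᵀM·[c₂, c₁, c₀]ᵀ = Mᵀz.
Inverting the 3×3 Gram matrix, [c₂, c₁, c₀]ᵀ = [83/187, 2264/1683, 517/153]ᵀ.

c₂ = 0.444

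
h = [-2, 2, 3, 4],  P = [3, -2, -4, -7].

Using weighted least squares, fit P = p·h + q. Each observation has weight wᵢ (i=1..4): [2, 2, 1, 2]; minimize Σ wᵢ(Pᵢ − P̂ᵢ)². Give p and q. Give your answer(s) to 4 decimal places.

p = -1.5827, q = 0.2014

Setting ∂/∂p … = 0 gives: 57·p + 11·q = -88;  11·p + 7·q = -16.
Determinant 57·7 − 11² = 278.
p = ((-88)·7 − 11·(-16))/278 = -220/139; q = (57·(-16) − 11·(-88))/278 = 28/139.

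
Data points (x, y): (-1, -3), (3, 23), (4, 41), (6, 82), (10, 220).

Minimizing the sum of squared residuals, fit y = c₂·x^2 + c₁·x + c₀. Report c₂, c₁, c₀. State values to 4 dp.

c₂ = 1.9662, c₁ = 2.5220, c₀ = -2.2025

AᵀA·[c₂, c₁, c₀]ᵀ = Aᵀy reads: 11634·c₂ + 1306·c₁ + 162·c₀ = 25812;  1306·c₂ + 162·c₁ + 22·c₀ = 2928;  162·c₂ + 22·c₁ + 5·c₀ = 363.
(Σx^2·x^2 = 11634, Σx^2·x = 1306, Σx^2 = 162, Σx·x = 162, Σx = 22, Σ1 = 5, Σx^2·y = 25812, Σx·y = 2928, Σy = 363.)
Solving the 3×3 system (Gaussian elimination) gives c₂ = 19794/10067, c₁ = 25389/10067, c₀ = -22173/10067.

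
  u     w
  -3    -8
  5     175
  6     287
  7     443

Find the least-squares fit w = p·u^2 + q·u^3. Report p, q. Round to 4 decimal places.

p = 2.0160, q = 1.0000

From the data, Σu^2·u^2 = 4403, Σu^2·u^3 = 27465, Σu^3·u^3 = 180659.
Right-hand side: Σu^2·w = 36342, Σu^3·w = 236032.
So AᵀA·[p, q]ᵀ = Aᵀw: [[4403, 27465]; [27465, 180659]]·[p, q]ᵀ = [36342, 236032]ᵀ.
Determinant 4403·180659 − 27465² = 41115352.
p = (36342·180659 − 27465·236032)/41115352 = 41445249/20557676; q = (4403·236032 − 27465·36342)/41115352 = 20557933/20557676.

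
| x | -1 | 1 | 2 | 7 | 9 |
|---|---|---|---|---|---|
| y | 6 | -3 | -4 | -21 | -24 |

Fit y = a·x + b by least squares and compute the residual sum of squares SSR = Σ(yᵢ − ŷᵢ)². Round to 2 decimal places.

SSR = 9.19

From the data, Σx·x = 136, Σx = 18, Σ1 = 5.
For Mᵀy: Σx·y = -380, Σy = -46.
Eliminating b: 5·(row 1) − 18·(row 2) gives 356·a = 5·(-380) − 18·(-46) = -1072, so a = -268/89.
Then b = ((-46) − 18·(-268/89))/5 = 146/89.
Residuals: 120/89, -145/89, 34/89, -139/89, 130/89; SSR = 818/89.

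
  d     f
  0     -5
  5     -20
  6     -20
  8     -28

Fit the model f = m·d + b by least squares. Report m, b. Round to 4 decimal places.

AᵀA·[m, b]ᵀ = Aᵀf reads: 125·m + 19·b = -444;  19·m + 4·b = -73.
(Σd·d = 125, Σd = 19, Σ1 = 4, Σd·f = -444, Σf = -73.)
Determinant 125·4 − 19² = 139.
m = ((-444)·4 − 19·(-73))/139 = -389/139; b = (125·(-73) − 19·(-444))/139 = -689/139.

m = -2.7986, b = -4.9568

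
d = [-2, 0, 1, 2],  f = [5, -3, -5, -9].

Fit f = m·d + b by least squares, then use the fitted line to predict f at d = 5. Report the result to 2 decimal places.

From the data, Σd·d = 9, Σd = 1, Σ1 = 4.
Moment sums: Σd·f = -33, Σf = -12.
Normal equations: [[9, 1]; [1, 4]]·[m, b]ᵀ = [-33, -12]ᵀ.
Δ = 9·4 − 1² = 35.
m = ((-33)·4 − 1·(-12))/35 = -24/7; b = (9·(-12) − 1·(-33))/35 = -15/7.
At d = 5: f̂ = (-24/7)·(5) + (-15/7)·(1) = -135/7.

f̂ = -19.29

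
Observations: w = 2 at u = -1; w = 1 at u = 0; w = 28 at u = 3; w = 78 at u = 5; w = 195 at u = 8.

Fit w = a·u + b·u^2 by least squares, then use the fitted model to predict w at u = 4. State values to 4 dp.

AᵀA·[a, b]ᵀ = Aᵀw reads: 99·a + 663·b = 2032;  663·a + 4803·b = 14684.
Determinant 99·4803 − 663² = 35928.
a = (2032·4803 − 663·14684)/35928 = 2017/2994; b = (99·14684 − 663·2032)/35928 = 8875/2994.
At u = 4: ŵ = (2017/2994)·(4) + (8875/2994)·(16) = 75034/1497.

ŵ = 50.1229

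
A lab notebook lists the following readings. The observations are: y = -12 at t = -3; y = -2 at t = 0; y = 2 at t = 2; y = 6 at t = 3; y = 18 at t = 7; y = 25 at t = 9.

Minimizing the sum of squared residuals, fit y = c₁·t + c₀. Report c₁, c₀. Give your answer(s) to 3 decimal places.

The normal system AᵀA·[c₁, c₀]ᵀ = Aᵀy is [[152, 18]; [18, 6]]·[c₁, c₀]ᵀ = [409, 37]ᵀ.
Δ = 152·6 − 18² = 588.
c₁ = (409·6 − 18·37)/588 = 149/49; c₀ = (152·37 − 18·409)/588 = -869/294.

c₁ = 3.041, c₀ = -2.956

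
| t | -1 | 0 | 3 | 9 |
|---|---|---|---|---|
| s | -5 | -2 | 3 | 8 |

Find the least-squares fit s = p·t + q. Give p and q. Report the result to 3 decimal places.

Sums needed: Σt·t = 91, Σt = 11, Σ1 = 4.
For Aᵀs: Σt·s = 86, Σs = 4.
Determinant 91·4 − 11² = 243.
p = (86·4 − 11·4)/243 = 100/81; q = (91·4 − 11·86)/243 = -194/81.

p = 1.235, q = -2.395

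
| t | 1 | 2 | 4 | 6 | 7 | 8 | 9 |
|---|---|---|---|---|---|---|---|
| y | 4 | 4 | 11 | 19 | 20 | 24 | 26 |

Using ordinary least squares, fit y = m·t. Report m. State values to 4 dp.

m = 2.9323

Setting ∂/∂m … = 0 gives: 251·m = 736.
Hence m = 736 / 251 ≈ 2.93227.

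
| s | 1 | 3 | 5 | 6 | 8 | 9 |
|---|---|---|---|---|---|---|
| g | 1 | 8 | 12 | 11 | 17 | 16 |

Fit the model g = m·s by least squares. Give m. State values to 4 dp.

Compute the Gram sums: Σs·s = 216.
And Σs·g = 431.
So XᵀX·[m]ᵀ = Xᵀg: [[216]]·[m]ᵀ = [431]ᵀ.
Hence m = 431 / 216 ≈ 1.99537.

m = 1.9954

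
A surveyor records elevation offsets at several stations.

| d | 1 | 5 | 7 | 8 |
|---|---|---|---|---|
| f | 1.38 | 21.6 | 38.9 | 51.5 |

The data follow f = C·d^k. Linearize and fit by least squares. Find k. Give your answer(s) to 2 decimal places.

Linearized form: ln f = k·ln d + ln C. From the 4 transformed points,
Σln d = 5.6348, Σ(ln d)² = 10.7009, Σln f = 10.9974, Σln d·ln f = 20.2656.
Equations: 10.7009·k + 5.6348·ln C = 20.2656;  5.6348·k + 4·ln C = 10.9974.
Slope k = (n·Σln d·ln f − Σln d·Σln f)/(n·Σ(ln d)² − (Σln d)²) = (4·20.2656 − 5.6348·10.9974)/11.0529 = 1.72756; ln C = (Σln f − k·Σln d)/n = 0.31573.

k = 1.73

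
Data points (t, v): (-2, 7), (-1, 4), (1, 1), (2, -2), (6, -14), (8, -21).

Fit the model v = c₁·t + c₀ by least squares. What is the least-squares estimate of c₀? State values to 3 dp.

Normal-equation sums: Σt·t = 110, Σt = 14, Σ1 = 6.
Right-hand side: Σt·v = -273, Σv = -25.
Normal equations: [[110, 14]; [14, 6]]·[c₁, c₀]ᵀ = [-273, -25]ᵀ.
Eliminating c₀: 6·(row 1) − 14·(row 2) gives 464·c₁ = 6·(-273) − 14·(-25) = -1288, so c₁ = -161/58.
Then c₀ = ((-25) − 14·(-161/58))/6 = 67/29.

c₀ = 2.310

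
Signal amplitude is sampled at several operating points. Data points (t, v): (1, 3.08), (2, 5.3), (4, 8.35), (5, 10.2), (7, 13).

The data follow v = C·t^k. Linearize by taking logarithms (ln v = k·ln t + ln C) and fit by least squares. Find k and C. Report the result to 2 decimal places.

k = 0.73, C = 3.11

Taking logs, ln v = k·ln t + ln C, so regress ln v on ln t.
Σln t = 5.6348, Σ(ln t)² = 8.7791, Σln v = 9.8022, Σln t·ln v = 12.8269.
Equations: 8.7791·k + 5.6348·ln C = 12.8269;  5.6348·k + 5·ln C = 9.8022.
Solving (det = 12.1448): k = 0.73292, ln C = 1.13447, so C = exp(1.13447) = 3.10953.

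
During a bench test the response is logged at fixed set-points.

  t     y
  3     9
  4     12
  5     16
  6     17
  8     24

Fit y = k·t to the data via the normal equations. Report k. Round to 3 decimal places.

With design matrix M, MᵀM = [[150]] and Mᵀy = [449]ᵀ.
Hence k = 449 / 150 ≈ 2.99333.

k = 2.993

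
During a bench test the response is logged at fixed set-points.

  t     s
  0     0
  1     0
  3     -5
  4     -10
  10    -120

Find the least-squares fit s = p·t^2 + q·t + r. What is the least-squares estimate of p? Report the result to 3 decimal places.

From the data, Σt^2·t^2 = 10338, Σt^2·t = 1092, Σt^2 = 126, Σt·t = 126, Σt = 18, Σ1 = 5.
Moment sums: Σt^2·s = -12205, Σt·s = -1255, Σs = -135.
AᵀA·[p, q, r]ᵀ = Aᵀs becomes [[10338, 1092, 126]; [1092, 126, 18]; [126, 18, 5]]·[p, q, r]ᵀ = [-12205, -1255, -135]ᵀ.
Solving the 3×3 system (Gaussian elimination) gives p = -39845/25674, q = 93035/25674, r = -4005/4279.

p = -1.552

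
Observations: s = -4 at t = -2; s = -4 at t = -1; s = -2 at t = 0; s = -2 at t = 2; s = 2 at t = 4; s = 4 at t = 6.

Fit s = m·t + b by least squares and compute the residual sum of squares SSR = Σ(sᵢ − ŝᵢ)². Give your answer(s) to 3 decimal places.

SSR = 3.453

XᵀX·[m, b]ᵀ = Xᵀs reads: 61·m + 9·b = 40;  9·m + 6·b = -6.
Eliminating b: 6·(row 1) − 9·(row 2) gives 285·m = 6·40 − 9·(-6) = 294, so m = 98/95.
Then b = ((-6) − 9·(98/95))/6 = -242/95.
Residuals: 58/95, -8/19, 52/95, -144/95, 8/19, 34/95; SSR = 328/95.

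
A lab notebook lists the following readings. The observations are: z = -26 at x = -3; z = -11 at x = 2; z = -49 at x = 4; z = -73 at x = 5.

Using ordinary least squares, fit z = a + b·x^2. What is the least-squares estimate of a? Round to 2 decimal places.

a = 0.40

Normal-equation sums: Σ1 = 4, Σx^2 = 54, Σx^2·x^2 = 978.
Right-hand side: Σz = -159, Σx^2·z = -2887.
det = 4·978 − 54² = 996.
a = ((-159)·978 − 54·(-2887))/996 = 33/83; b = (4·(-2887) − 54·(-159))/996 = -1481/498.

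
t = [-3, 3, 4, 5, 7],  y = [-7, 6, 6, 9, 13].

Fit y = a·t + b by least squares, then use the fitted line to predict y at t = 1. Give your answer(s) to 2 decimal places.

ŷ = 1.04

Setting ∂/∂a … = 0 gives: 108·a + 16·b = 199;  16·a + 5·b = 27.
Eliminating b: 5·(row 1) − 16·(row 2) gives 284·a = 5·199 − 16·27 = 563, so a = 563/284.
Then b = (27 − 16·(563/284))/5 = -67/71.
At t = 1: ŷ = (563/284)·(1) + (-67/71)·(1) = 295/284.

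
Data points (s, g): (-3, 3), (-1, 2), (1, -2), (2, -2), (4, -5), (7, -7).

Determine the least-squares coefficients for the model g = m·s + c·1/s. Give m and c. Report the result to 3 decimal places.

Setting ∂/∂m … = 0 gives: 80·m + 6·c = -86;  6·m + (17245/7056)·c = -33/4.
(Σs·s = 80, Σs·1/s = 6, Σ1/s·1/s = 17245/7056, Σs·g = -86, Σ1/s·g = -33/4.)
Δ = 80·(17245/7056) − 6² = 70349/441.
m = ((-86)·(17245/7056) − 6·(-33/4))/(70349/441) = -566899/562792; c = (80·(-33/4) − 6·(-86))/(70349/441) = -63504/70349.

m = -1.007, c = -0.903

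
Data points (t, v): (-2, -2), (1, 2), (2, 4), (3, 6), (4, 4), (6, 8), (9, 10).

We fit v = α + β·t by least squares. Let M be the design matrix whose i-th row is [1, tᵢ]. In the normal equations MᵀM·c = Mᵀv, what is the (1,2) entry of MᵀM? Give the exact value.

23

Row 1 ↔ basis 1, column 2 ↔ basis t, so (MᵀM)_{1,2} = Σᵢ t = (1)·(-2) + (1)·(1) + (1)·(2) + (1)·(3) + (1)·(4) + (1)·(6) + (1)·(9) = 23.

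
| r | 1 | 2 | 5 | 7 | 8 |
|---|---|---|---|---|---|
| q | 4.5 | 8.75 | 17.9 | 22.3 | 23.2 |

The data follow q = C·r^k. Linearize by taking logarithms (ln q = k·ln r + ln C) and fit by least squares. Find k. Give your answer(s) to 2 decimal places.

k = 0.79

Let Y = ln q. Fitting Y = k·ln r + ln C by least squares:
Σln r = 6.3279, Σ(ln r)² = 11.1814, Σln q = 12.8067, Σln r·ln q = 18.7257.
Equations: 11.1814·k + 6.3279·ln C = 18.7257;  6.3279·k + 5·ln C = 12.8067.
Δ = 11.1814·5 − (6.3279)² = 15.8642; k = (18.7257·5 − 6.3279·12.8067)/15.8642 = 0.79353, ln C = (11.1814·12.8067 − 6.3279·18.7257)/15.8642 = 1.55705.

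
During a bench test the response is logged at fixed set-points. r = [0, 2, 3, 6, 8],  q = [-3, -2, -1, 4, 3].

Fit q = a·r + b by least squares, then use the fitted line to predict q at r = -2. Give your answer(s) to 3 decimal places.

q̂ = -5.088

From the data, Σr·r = 113, Σr = 19, Σ1 = 5.
And Σr·q = 41, Σq = 1.
det = 113·5 − 19² = 204.
a = (41·5 − 19·1)/204 = 31/34; b = (113·1 − 19·41)/204 = -111/34.
At r = -2: q̂ = (31/34)·(-2) + (-111/34)·(1) = -173/34.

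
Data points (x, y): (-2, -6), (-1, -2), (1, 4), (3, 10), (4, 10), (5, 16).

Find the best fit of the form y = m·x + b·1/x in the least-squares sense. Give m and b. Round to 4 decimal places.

m = 2.9980, b = 0.0183

Entries of MᵀM: Σx·x = 56, Σx·1/x = 6, Σ1/x·1/x = 8869/3600.
Right-hand side: Σx·y = 168, Σ1/x·y = 541/30.
MᵀM·[m, b]ᵀ = Mᵀy becomes [[56, 6]; [6, 8869/3600]]·[m, b]ᵀ = [168, 541/30]ᵀ.
Determinant 56·(8869/3600) − 6² = 45883/450.
m = (168·(8869/3600) − 6·(541/30))/(45883/450) = 137559/45883; b = (56·(541/30) − 6·168)/(45883/450) = 840/45883.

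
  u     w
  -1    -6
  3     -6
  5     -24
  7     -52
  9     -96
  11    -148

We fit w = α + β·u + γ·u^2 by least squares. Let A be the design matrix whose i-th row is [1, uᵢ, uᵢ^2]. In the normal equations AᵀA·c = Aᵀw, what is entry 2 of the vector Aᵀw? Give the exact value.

Entry 2 ↔ basis u, so (Aᵀw)_{2} = Σᵢ (u)·wᵢ = (-1)·(-6) + (3)·(-6) + (5)·(-24) + (7)·(-52) + (9)·(-96) + (11)·(-148) = -2988.

-2988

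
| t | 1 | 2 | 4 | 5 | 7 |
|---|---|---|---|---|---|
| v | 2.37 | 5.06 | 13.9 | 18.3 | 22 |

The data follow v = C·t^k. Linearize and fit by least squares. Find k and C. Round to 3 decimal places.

k = 1.211, C = 2.359

Let Y = ln v. Fitting Y = k·ln t + ln C by least squares:
Σln t = 5.6348, Σ(ln t)² = 8.7791, Σln v = 11.1141, Σln t·ln v = 15.4658.
Equations: 8.7791·k + 5.6348·ln C = 15.4658;  5.6348·k + 5·ln C = 11.1141.
Δ = 8.7791·5 − (5.6348)² = 12.1448; k = (15.4658·5 − 5.6348·11.1141)/12.1448 = 1.21068, ln C = (8.7791·11.1141 − 5.6348·15.4658)/12.1448 = 0.85844, so C = exp(0.85844) = 2.35947.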